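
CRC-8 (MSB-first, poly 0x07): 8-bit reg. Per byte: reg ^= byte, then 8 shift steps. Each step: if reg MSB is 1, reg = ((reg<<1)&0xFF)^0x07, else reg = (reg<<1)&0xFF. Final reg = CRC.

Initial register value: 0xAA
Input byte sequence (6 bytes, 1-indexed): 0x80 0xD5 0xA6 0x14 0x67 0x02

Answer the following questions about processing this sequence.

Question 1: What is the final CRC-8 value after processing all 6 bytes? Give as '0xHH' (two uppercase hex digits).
Answer: 0xB4

Derivation:
After byte 1 (0x80): reg=0xD6
After byte 2 (0xD5): reg=0x09
After byte 3 (0xA6): reg=0x44
After byte 4 (0x14): reg=0xB7
After byte 5 (0x67): reg=0x3E
After byte 6 (0x02): reg=0xB4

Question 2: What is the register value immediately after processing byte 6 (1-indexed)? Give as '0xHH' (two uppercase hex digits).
After byte 1 (0x80): reg=0xD6
After byte 2 (0xD5): reg=0x09
After byte 3 (0xA6): reg=0x44
After byte 4 (0x14): reg=0xB7
After byte 5 (0x67): reg=0x3E
After byte 6 (0x02): reg=0xB4

Answer: 0xB4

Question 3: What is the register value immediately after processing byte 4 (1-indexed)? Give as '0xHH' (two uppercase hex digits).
After byte 1 (0x80): reg=0xD6
After byte 2 (0xD5): reg=0x09
After byte 3 (0xA6): reg=0x44
After byte 4 (0x14): reg=0xB7

Answer: 0xB7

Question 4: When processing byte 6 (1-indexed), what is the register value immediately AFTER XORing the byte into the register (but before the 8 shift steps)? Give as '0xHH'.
Answer: 0x3C

Derivation:
Register before byte 6: 0x3E
Byte 6: 0x02
0x3E XOR 0x02 = 0x3C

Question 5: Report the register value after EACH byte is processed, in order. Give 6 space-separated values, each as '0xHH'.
0xD6 0x09 0x44 0xB7 0x3E 0xB4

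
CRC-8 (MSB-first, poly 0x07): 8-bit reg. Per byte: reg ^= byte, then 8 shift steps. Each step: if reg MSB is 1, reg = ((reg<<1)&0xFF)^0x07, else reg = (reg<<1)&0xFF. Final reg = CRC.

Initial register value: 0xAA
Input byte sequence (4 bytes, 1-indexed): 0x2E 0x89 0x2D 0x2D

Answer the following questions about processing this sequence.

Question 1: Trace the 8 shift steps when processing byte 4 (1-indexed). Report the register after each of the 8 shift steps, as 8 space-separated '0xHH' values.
After byte 1 (0x2E): reg=0x95
After byte 2 (0x89): reg=0x54
After byte 3 (0x2D): reg=0x68
Register before byte 4: 0x68
After XOR with byte 0x2D: 0x45

Answer: 0x8A 0x13 0x26 0x4C 0x98 0x37 0x6E 0xDC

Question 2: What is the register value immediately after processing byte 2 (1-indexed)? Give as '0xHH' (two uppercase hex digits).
After byte 1 (0x2E): reg=0x95
After byte 2 (0x89): reg=0x54

Answer: 0x54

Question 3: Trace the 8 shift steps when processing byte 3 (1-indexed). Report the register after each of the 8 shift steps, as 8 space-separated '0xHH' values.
Answer: 0xF2 0xE3 0xC1 0x85 0x0D 0x1A 0x34 0x68

Derivation:
After byte 1 (0x2E): reg=0x95
After byte 2 (0x89): reg=0x54
Register before byte 3: 0x54
After XOR with byte 0x2D: 0x79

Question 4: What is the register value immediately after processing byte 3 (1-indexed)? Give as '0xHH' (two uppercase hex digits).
Answer: 0x68

Derivation:
After byte 1 (0x2E): reg=0x95
After byte 2 (0x89): reg=0x54
After byte 3 (0x2D): reg=0x68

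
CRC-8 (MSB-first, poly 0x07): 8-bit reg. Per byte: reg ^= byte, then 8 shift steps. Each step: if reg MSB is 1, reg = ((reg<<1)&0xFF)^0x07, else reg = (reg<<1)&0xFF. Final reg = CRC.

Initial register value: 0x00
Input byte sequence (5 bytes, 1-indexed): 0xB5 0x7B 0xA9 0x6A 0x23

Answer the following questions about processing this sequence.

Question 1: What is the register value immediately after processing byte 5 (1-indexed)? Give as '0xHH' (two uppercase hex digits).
Answer: 0x78

Derivation:
After byte 1 (0xB5): reg=0x02
After byte 2 (0x7B): reg=0x68
After byte 3 (0xA9): reg=0x49
After byte 4 (0x6A): reg=0xE9
After byte 5 (0x23): reg=0x78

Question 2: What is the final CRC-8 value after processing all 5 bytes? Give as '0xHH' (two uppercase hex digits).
Answer: 0x78

Derivation:
After byte 1 (0xB5): reg=0x02
After byte 2 (0x7B): reg=0x68
After byte 3 (0xA9): reg=0x49
After byte 4 (0x6A): reg=0xE9
After byte 5 (0x23): reg=0x78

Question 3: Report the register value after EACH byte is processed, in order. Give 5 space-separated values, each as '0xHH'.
0x02 0x68 0x49 0xE9 0x78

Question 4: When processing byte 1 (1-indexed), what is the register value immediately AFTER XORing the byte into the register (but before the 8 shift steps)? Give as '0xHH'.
Register before byte 1: 0x00
Byte 1: 0xB5
0x00 XOR 0xB5 = 0xB5

Answer: 0xB5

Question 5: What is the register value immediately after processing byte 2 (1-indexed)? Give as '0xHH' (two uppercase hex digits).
Answer: 0x68

Derivation:
After byte 1 (0xB5): reg=0x02
After byte 2 (0x7B): reg=0x68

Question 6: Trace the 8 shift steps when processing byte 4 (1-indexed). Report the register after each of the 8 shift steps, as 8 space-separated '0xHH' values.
Answer: 0x46 0x8C 0x1F 0x3E 0x7C 0xF8 0xF7 0xE9

Derivation:
After byte 1 (0xB5): reg=0x02
After byte 2 (0x7B): reg=0x68
After byte 3 (0xA9): reg=0x49
Register before byte 4: 0x49
After XOR with byte 0x6A: 0x23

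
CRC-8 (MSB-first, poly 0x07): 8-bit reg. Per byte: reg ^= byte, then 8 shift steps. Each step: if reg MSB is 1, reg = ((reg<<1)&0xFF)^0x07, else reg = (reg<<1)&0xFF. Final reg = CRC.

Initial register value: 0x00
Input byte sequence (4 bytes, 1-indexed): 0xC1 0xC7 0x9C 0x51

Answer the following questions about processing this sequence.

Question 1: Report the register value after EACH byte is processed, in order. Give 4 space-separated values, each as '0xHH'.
0x49 0xA3 0xBD 0x8A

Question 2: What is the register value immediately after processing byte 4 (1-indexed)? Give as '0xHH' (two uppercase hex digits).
Answer: 0x8A

Derivation:
After byte 1 (0xC1): reg=0x49
After byte 2 (0xC7): reg=0xA3
After byte 3 (0x9C): reg=0xBD
After byte 4 (0x51): reg=0x8A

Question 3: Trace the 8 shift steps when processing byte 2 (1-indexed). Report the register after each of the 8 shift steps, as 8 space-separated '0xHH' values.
After byte 1 (0xC1): reg=0x49
Register before byte 2: 0x49
After XOR with byte 0xC7: 0x8E

Answer: 0x1B 0x36 0x6C 0xD8 0xB7 0x69 0xD2 0xA3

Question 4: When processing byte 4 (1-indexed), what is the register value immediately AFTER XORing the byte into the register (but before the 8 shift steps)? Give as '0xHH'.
Answer: 0xEC

Derivation:
Register before byte 4: 0xBD
Byte 4: 0x51
0xBD XOR 0x51 = 0xEC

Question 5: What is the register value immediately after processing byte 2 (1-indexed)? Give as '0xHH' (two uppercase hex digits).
After byte 1 (0xC1): reg=0x49
After byte 2 (0xC7): reg=0xA3

Answer: 0xA3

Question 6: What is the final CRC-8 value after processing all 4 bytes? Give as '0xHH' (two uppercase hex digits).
Answer: 0x8A

Derivation:
After byte 1 (0xC1): reg=0x49
After byte 2 (0xC7): reg=0xA3
After byte 3 (0x9C): reg=0xBD
After byte 4 (0x51): reg=0x8A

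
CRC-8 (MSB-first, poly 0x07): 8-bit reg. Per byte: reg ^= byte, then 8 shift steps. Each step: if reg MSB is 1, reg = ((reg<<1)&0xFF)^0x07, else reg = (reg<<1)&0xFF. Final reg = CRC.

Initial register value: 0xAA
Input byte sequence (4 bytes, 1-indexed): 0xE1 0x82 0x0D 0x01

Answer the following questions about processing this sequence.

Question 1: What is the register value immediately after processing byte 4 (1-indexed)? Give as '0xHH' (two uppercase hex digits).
Answer: 0x22

Derivation:
After byte 1 (0xE1): reg=0xF6
After byte 2 (0x82): reg=0x4B
After byte 3 (0x0D): reg=0xD5
After byte 4 (0x01): reg=0x22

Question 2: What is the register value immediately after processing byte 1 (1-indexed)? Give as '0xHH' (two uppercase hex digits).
Answer: 0xF6

Derivation:
After byte 1 (0xE1): reg=0xF6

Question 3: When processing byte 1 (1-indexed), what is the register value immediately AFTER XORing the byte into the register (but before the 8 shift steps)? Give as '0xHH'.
Register before byte 1: 0xAA
Byte 1: 0xE1
0xAA XOR 0xE1 = 0x4B

Answer: 0x4B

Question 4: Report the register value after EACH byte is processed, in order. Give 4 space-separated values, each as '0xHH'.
0xF6 0x4B 0xD5 0x22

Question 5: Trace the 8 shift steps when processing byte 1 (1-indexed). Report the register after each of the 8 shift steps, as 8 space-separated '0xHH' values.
Answer: 0x96 0x2B 0x56 0xAC 0x5F 0xBE 0x7B 0xF6

Derivation:
Register before byte 1: 0xAA
After XOR with byte 0xE1: 0x4B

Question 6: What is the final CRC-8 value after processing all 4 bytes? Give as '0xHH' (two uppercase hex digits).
After byte 1 (0xE1): reg=0xF6
After byte 2 (0x82): reg=0x4B
After byte 3 (0x0D): reg=0xD5
After byte 4 (0x01): reg=0x22

Answer: 0x22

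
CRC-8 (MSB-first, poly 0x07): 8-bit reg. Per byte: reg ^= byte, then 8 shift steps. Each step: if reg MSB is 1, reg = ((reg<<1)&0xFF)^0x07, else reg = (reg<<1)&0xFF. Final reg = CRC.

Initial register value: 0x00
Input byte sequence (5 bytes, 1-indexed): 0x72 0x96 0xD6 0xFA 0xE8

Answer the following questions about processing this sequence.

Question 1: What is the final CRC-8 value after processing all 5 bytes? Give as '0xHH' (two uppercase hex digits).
After byte 1 (0x72): reg=0x59
After byte 2 (0x96): reg=0x63
After byte 3 (0xD6): reg=0x02
After byte 4 (0xFA): reg=0xE6
After byte 5 (0xE8): reg=0x2A

Answer: 0x2A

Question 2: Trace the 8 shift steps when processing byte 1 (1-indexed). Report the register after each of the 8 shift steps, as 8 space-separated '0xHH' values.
Register before byte 1: 0x00
After XOR with byte 0x72: 0x72

Answer: 0xE4 0xCF 0x99 0x35 0x6A 0xD4 0xAF 0x59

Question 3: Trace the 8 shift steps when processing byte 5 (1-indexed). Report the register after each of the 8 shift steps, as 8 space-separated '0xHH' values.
After byte 1 (0x72): reg=0x59
After byte 2 (0x96): reg=0x63
After byte 3 (0xD6): reg=0x02
After byte 4 (0xFA): reg=0xE6
Register before byte 5: 0xE6
After XOR with byte 0xE8: 0x0E

Answer: 0x1C 0x38 0x70 0xE0 0xC7 0x89 0x15 0x2A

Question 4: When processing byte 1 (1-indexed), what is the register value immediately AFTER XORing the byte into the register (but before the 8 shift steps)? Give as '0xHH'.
Register before byte 1: 0x00
Byte 1: 0x72
0x00 XOR 0x72 = 0x72

Answer: 0x72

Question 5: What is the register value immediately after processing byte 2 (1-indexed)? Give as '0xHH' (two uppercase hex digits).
Answer: 0x63

Derivation:
After byte 1 (0x72): reg=0x59
After byte 2 (0x96): reg=0x63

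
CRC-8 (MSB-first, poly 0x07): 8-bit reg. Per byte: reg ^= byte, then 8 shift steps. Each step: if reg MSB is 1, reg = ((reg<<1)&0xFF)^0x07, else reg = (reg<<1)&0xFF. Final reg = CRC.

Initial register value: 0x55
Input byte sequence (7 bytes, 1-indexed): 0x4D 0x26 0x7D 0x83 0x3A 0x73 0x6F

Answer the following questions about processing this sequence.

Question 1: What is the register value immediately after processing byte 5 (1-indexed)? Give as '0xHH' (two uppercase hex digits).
After byte 1 (0x4D): reg=0x48
After byte 2 (0x26): reg=0x0D
After byte 3 (0x7D): reg=0x57
After byte 4 (0x83): reg=0x22
After byte 5 (0x3A): reg=0x48

Answer: 0x48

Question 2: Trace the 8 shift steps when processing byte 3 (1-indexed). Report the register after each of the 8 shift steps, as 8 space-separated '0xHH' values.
Answer: 0xE0 0xC7 0x89 0x15 0x2A 0x54 0xA8 0x57

Derivation:
After byte 1 (0x4D): reg=0x48
After byte 2 (0x26): reg=0x0D
Register before byte 3: 0x0D
After XOR with byte 0x7D: 0x70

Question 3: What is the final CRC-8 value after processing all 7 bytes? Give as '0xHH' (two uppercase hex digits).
Answer: 0x64

Derivation:
After byte 1 (0x4D): reg=0x48
After byte 2 (0x26): reg=0x0D
After byte 3 (0x7D): reg=0x57
After byte 4 (0x83): reg=0x22
After byte 5 (0x3A): reg=0x48
After byte 6 (0x73): reg=0xA1
After byte 7 (0x6F): reg=0x64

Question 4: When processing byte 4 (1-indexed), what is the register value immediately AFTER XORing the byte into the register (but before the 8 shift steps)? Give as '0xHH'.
Answer: 0xD4

Derivation:
Register before byte 4: 0x57
Byte 4: 0x83
0x57 XOR 0x83 = 0xD4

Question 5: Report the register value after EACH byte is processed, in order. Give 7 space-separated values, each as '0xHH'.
0x48 0x0D 0x57 0x22 0x48 0xA1 0x64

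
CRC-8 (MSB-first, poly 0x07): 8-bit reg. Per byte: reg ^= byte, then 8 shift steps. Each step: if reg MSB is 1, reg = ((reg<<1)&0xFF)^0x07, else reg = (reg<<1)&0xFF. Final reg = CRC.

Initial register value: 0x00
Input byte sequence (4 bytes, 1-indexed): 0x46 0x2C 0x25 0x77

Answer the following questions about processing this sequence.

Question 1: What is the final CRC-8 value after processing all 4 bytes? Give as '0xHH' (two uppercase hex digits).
Answer: 0xFB

Derivation:
After byte 1 (0x46): reg=0xD5
After byte 2 (0x2C): reg=0xE1
After byte 3 (0x25): reg=0x52
After byte 4 (0x77): reg=0xFB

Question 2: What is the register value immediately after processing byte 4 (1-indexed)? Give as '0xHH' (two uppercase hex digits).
After byte 1 (0x46): reg=0xD5
After byte 2 (0x2C): reg=0xE1
After byte 3 (0x25): reg=0x52
After byte 4 (0x77): reg=0xFB

Answer: 0xFB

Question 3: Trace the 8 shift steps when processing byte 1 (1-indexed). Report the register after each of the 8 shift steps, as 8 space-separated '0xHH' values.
Register before byte 1: 0x00
After XOR with byte 0x46: 0x46

Answer: 0x8C 0x1F 0x3E 0x7C 0xF8 0xF7 0xE9 0xD5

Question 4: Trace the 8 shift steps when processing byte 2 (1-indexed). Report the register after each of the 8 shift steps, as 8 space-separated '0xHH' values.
After byte 1 (0x46): reg=0xD5
Register before byte 2: 0xD5
After XOR with byte 0x2C: 0xF9

Answer: 0xF5 0xED 0xDD 0xBD 0x7D 0xFA 0xF3 0xE1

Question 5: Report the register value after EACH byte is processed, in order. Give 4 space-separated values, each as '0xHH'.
0xD5 0xE1 0x52 0xFB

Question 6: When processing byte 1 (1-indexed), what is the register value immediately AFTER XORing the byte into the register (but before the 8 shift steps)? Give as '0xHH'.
Register before byte 1: 0x00
Byte 1: 0x46
0x00 XOR 0x46 = 0x46

Answer: 0x46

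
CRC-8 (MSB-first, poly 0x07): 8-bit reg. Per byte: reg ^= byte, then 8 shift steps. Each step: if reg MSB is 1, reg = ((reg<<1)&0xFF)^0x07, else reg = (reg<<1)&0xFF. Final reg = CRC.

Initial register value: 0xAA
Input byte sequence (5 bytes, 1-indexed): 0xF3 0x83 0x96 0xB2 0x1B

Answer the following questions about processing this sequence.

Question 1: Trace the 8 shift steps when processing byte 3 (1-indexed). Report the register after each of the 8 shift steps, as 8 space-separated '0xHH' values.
After byte 1 (0xF3): reg=0x88
After byte 2 (0x83): reg=0x31
Register before byte 3: 0x31
After XOR with byte 0x96: 0xA7

Answer: 0x49 0x92 0x23 0x46 0x8C 0x1F 0x3E 0x7C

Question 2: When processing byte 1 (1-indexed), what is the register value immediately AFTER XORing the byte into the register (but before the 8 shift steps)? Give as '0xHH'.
Answer: 0x59

Derivation:
Register before byte 1: 0xAA
Byte 1: 0xF3
0xAA XOR 0xF3 = 0x59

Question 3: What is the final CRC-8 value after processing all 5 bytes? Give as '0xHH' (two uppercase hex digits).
Answer: 0x7A

Derivation:
After byte 1 (0xF3): reg=0x88
After byte 2 (0x83): reg=0x31
After byte 3 (0x96): reg=0x7C
After byte 4 (0xB2): reg=0x64
After byte 5 (0x1B): reg=0x7A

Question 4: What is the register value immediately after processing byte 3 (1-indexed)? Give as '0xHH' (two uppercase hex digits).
Answer: 0x7C

Derivation:
After byte 1 (0xF3): reg=0x88
After byte 2 (0x83): reg=0x31
After byte 3 (0x96): reg=0x7C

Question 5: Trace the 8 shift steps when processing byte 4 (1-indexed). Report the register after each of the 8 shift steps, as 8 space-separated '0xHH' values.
After byte 1 (0xF3): reg=0x88
After byte 2 (0x83): reg=0x31
After byte 3 (0x96): reg=0x7C
Register before byte 4: 0x7C
After XOR with byte 0xB2: 0xCE

Answer: 0x9B 0x31 0x62 0xC4 0x8F 0x19 0x32 0x64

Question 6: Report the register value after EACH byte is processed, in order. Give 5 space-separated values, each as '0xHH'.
0x88 0x31 0x7C 0x64 0x7A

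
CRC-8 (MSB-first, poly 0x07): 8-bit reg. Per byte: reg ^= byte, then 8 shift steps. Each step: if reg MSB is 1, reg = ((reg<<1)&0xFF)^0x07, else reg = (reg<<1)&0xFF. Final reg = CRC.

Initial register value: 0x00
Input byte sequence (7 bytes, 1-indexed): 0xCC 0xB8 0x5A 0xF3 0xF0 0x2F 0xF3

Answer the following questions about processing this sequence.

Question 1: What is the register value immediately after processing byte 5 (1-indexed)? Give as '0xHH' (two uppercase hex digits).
Answer: 0xB7

Derivation:
After byte 1 (0xCC): reg=0x6A
After byte 2 (0xB8): reg=0x30
After byte 3 (0x5A): reg=0x11
After byte 4 (0xF3): reg=0xA0
After byte 5 (0xF0): reg=0xB7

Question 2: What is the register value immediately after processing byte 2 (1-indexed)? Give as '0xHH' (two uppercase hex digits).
After byte 1 (0xCC): reg=0x6A
After byte 2 (0xB8): reg=0x30

Answer: 0x30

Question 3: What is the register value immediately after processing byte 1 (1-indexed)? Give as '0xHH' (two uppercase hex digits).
After byte 1 (0xCC): reg=0x6A

Answer: 0x6A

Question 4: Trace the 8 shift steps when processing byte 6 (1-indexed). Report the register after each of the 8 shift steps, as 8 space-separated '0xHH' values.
After byte 1 (0xCC): reg=0x6A
After byte 2 (0xB8): reg=0x30
After byte 3 (0x5A): reg=0x11
After byte 4 (0xF3): reg=0xA0
After byte 5 (0xF0): reg=0xB7
Register before byte 6: 0xB7
After XOR with byte 0x2F: 0x98

Answer: 0x37 0x6E 0xDC 0xBF 0x79 0xF2 0xE3 0xC1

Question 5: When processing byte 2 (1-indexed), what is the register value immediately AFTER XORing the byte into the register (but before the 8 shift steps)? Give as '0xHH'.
Register before byte 2: 0x6A
Byte 2: 0xB8
0x6A XOR 0xB8 = 0xD2

Answer: 0xD2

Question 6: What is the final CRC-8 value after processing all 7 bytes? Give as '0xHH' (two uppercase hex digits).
Answer: 0x9E

Derivation:
After byte 1 (0xCC): reg=0x6A
After byte 2 (0xB8): reg=0x30
After byte 3 (0x5A): reg=0x11
After byte 4 (0xF3): reg=0xA0
After byte 5 (0xF0): reg=0xB7
After byte 6 (0x2F): reg=0xC1
After byte 7 (0xF3): reg=0x9E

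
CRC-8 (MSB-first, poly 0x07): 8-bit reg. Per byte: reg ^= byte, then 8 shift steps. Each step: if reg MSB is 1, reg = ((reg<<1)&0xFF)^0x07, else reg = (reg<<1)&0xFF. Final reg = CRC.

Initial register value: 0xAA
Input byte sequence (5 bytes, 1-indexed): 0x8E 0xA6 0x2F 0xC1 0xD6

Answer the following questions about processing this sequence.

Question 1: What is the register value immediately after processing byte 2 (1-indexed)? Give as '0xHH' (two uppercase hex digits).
After byte 1 (0x8E): reg=0xFC
After byte 2 (0xA6): reg=0x81

Answer: 0x81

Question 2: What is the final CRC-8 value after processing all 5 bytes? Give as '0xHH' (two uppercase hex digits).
After byte 1 (0x8E): reg=0xFC
After byte 2 (0xA6): reg=0x81
After byte 3 (0x2F): reg=0x43
After byte 4 (0xC1): reg=0x87
After byte 5 (0xD6): reg=0xB0

Answer: 0xB0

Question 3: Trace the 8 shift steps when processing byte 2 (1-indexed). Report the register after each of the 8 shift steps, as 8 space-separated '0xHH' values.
After byte 1 (0x8E): reg=0xFC
Register before byte 2: 0xFC
After XOR with byte 0xA6: 0x5A

Answer: 0xB4 0x6F 0xDE 0xBB 0x71 0xE2 0xC3 0x81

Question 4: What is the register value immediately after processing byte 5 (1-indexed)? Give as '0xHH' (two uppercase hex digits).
Answer: 0xB0

Derivation:
After byte 1 (0x8E): reg=0xFC
After byte 2 (0xA6): reg=0x81
After byte 3 (0x2F): reg=0x43
After byte 4 (0xC1): reg=0x87
After byte 5 (0xD6): reg=0xB0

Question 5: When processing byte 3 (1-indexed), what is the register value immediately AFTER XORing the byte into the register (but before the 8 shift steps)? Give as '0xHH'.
Answer: 0xAE

Derivation:
Register before byte 3: 0x81
Byte 3: 0x2F
0x81 XOR 0x2F = 0xAE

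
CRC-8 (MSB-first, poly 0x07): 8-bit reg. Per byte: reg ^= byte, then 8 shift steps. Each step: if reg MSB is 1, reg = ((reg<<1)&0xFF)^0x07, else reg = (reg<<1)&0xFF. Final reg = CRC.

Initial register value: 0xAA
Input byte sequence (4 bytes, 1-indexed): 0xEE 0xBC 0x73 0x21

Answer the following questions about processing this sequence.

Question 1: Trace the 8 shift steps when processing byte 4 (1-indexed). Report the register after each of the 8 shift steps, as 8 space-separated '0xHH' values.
After byte 1 (0xEE): reg=0xDB
After byte 2 (0xBC): reg=0x32
After byte 3 (0x73): reg=0xC0
Register before byte 4: 0xC0
After XOR with byte 0x21: 0xE1

Answer: 0xC5 0x8D 0x1D 0x3A 0x74 0xE8 0xD7 0xA9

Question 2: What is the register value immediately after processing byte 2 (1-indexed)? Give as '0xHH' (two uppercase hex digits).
After byte 1 (0xEE): reg=0xDB
After byte 2 (0xBC): reg=0x32

Answer: 0x32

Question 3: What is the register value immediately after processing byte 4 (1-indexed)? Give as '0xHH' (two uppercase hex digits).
Answer: 0xA9

Derivation:
After byte 1 (0xEE): reg=0xDB
After byte 2 (0xBC): reg=0x32
After byte 3 (0x73): reg=0xC0
After byte 4 (0x21): reg=0xA9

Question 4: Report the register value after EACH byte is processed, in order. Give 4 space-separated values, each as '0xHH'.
0xDB 0x32 0xC0 0xA9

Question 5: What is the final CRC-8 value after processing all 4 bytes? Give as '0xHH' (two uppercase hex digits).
Answer: 0xA9

Derivation:
After byte 1 (0xEE): reg=0xDB
After byte 2 (0xBC): reg=0x32
After byte 3 (0x73): reg=0xC0
After byte 4 (0x21): reg=0xA9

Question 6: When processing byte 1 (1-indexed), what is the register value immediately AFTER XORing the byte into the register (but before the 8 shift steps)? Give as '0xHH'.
Answer: 0x44

Derivation:
Register before byte 1: 0xAA
Byte 1: 0xEE
0xAA XOR 0xEE = 0x44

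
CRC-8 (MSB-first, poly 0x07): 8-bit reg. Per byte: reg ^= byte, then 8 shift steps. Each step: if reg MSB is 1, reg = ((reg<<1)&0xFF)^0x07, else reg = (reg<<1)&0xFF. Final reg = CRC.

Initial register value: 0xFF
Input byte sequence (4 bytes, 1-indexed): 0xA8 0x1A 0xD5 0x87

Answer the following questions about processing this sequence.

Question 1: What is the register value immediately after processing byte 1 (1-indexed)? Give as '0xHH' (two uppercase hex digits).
Answer: 0xA2

Derivation:
After byte 1 (0xA8): reg=0xA2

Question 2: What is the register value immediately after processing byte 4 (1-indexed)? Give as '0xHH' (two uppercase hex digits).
Answer: 0xDC

Derivation:
After byte 1 (0xA8): reg=0xA2
After byte 2 (0x1A): reg=0x21
After byte 3 (0xD5): reg=0xC2
After byte 4 (0x87): reg=0xDC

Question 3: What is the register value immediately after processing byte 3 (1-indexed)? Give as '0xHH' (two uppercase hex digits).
Answer: 0xC2

Derivation:
After byte 1 (0xA8): reg=0xA2
After byte 2 (0x1A): reg=0x21
After byte 3 (0xD5): reg=0xC2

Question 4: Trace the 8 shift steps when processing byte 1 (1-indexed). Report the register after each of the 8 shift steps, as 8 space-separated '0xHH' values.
Answer: 0xAE 0x5B 0xB6 0x6B 0xD6 0xAB 0x51 0xA2

Derivation:
Register before byte 1: 0xFF
After XOR with byte 0xA8: 0x57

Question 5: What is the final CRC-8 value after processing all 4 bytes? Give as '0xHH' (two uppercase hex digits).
After byte 1 (0xA8): reg=0xA2
After byte 2 (0x1A): reg=0x21
After byte 3 (0xD5): reg=0xC2
After byte 4 (0x87): reg=0xDC

Answer: 0xDC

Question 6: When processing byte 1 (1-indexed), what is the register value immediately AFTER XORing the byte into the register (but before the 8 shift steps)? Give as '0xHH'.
Answer: 0x57

Derivation:
Register before byte 1: 0xFF
Byte 1: 0xA8
0xFF XOR 0xA8 = 0x57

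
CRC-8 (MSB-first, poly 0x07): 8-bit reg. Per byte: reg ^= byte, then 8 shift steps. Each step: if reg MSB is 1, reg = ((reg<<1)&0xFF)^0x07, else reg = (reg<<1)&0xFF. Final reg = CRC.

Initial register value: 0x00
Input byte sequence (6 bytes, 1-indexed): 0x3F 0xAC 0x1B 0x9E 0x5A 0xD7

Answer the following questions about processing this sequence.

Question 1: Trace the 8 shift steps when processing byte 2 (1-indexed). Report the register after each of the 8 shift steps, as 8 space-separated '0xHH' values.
Answer: 0x22 0x44 0x88 0x17 0x2E 0x5C 0xB8 0x77

Derivation:
After byte 1 (0x3F): reg=0xBD
Register before byte 2: 0xBD
After XOR with byte 0xAC: 0x11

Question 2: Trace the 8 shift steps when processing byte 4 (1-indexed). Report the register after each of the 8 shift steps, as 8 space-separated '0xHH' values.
Answer: 0x3D 0x7A 0xF4 0xEF 0xD9 0xB5 0x6D 0xDA

Derivation:
After byte 1 (0x3F): reg=0xBD
After byte 2 (0xAC): reg=0x77
After byte 3 (0x1B): reg=0x03
Register before byte 4: 0x03
After XOR with byte 0x9E: 0x9D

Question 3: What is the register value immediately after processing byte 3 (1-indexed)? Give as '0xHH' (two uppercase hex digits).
Answer: 0x03

Derivation:
After byte 1 (0x3F): reg=0xBD
After byte 2 (0xAC): reg=0x77
After byte 3 (0x1B): reg=0x03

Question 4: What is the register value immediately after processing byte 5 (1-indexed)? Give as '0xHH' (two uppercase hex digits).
Answer: 0x89

Derivation:
After byte 1 (0x3F): reg=0xBD
After byte 2 (0xAC): reg=0x77
After byte 3 (0x1B): reg=0x03
After byte 4 (0x9E): reg=0xDA
After byte 5 (0x5A): reg=0x89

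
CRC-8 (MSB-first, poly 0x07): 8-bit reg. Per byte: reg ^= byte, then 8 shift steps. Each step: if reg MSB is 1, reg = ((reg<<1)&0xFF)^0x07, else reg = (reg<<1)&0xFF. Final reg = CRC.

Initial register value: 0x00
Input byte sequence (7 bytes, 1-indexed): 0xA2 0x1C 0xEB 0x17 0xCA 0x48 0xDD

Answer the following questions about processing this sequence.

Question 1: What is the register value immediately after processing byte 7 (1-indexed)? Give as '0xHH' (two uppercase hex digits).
After byte 1 (0xA2): reg=0x67
After byte 2 (0x1C): reg=0x66
After byte 3 (0xEB): reg=0xAA
After byte 4 (0x17): reg=0x3A
After byte 5 (0xCA): reg=0xDE
After byte 6 (0x48): reg=0xEB
After byte 7 (0xDD): reg=0x82

Answer: 0x82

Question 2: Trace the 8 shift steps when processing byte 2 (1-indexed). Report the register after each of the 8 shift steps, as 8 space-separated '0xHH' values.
After byte 1 (0xA2): reg=0x67
Register before byte 2: 0x67
After XOR with byte 0x1C: 0x7B

Answer: 0xF6 0xEB 0xD1 0xA5 0x4D 0x9A 0x33 0x66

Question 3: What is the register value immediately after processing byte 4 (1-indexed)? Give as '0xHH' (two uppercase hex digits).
Answer: 0x3A

Derivation:
After byte 1 (0xA2): reg=0x67
After byte 2 (0x1C): reg=0x66
After byte 3 (0xEB): reg=0xAA
After byte 4 (0x17): reg=0x3A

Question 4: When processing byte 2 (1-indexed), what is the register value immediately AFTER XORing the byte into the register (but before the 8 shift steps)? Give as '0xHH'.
Register before byte 2: 0x67
Byte 2: 0x1C
0x67 XOR 0x1C = 0x7B

Answer: 0x7B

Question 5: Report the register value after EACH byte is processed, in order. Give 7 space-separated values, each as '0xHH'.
0x67 0x66 0xAA 0x3A 0xDE 0xEB 0x82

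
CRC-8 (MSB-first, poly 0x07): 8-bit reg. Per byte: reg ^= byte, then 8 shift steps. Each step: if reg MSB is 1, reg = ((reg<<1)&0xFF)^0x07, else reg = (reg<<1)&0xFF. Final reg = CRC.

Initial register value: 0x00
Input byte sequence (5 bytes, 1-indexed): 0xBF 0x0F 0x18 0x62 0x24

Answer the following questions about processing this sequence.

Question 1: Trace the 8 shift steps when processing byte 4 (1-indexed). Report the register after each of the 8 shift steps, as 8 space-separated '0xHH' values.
After byte 1 (0xBF): reg=0x34
After byte 2 (0x0F): reg=0xA1
After byte 3 (0x18): reg=0x26
Register before byte 4: 0x26
After XOR with byte 0x62: 0x44

Answer: 0x88 0x17 0x2E 0x5C 0xB8 0x77 0xEE 0xDB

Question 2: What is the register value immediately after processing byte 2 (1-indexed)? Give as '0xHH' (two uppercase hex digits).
Answer: 0xA1

Derivation:
After byte 1 (0xBF): reg=0x34
After byte 2 (0x0F): reg=0xA1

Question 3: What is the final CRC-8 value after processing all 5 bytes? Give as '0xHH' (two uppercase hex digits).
Answer: 0xF3

Derivation:
After byte 1 (0xBF): reg=0x34
After byte 2 (0x0F): reg=0xA1
After byte 3 (0x18): reg=0x26
After byte 4 (0x62): reg=0xDB
After byte 5 (0x24): reg=0xF3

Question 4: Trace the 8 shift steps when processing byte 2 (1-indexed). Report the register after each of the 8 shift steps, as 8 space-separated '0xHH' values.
After byte 1 (0xBF): reg=0x34
Register before byte 2: 0x34
After XOR with byte 0x0F: 0x3B

Answer: 0x76 0xEC 0xDF 0xB9 0x75 0xEA 0xD3 0xA1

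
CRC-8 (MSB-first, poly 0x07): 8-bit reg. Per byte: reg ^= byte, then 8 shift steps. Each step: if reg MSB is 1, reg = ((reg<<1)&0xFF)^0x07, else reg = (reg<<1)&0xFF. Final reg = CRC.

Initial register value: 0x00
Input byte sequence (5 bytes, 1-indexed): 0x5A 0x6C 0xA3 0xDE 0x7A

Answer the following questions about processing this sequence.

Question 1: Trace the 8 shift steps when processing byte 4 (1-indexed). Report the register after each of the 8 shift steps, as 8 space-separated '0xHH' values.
Answer: 0x28 0x50 0xA0 0x47 0x8E 0x1B 0x36 0x6C

Derivation:
After byte 1 (0x5A): reg=0x81
After byte 2 (0x6C): reg=0x8D
After byte 3 (0xA3): reg=0xCA
Register before byte 4: 0xCA
After XOR with byte 0xDE: 0x14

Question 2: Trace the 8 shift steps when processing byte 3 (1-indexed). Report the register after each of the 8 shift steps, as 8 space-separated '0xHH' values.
After byte 1 (0x5A): reg=0x81
After byte 2 (0x6C): reg=0x8D
Register before byte 3: 0x8D
After XOR with byte 0xA3: 0x2E

Answer: 0x5C 0xB8 0x77 0xEE 0xDB 0xB1 0x65 0xCA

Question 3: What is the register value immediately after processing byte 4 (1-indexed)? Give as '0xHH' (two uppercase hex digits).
Answer: 0x6C

Derivation:
After byte 1 (0x5A): reg=0x81
After byte 2 (0x6C): reg=0x8D
After byte 3 (0xA3): reg=0xCA
After byte 4 (0xDE): reg=0x6C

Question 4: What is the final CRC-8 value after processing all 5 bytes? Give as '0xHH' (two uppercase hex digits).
After byte 1 (0x5A): reg=0x81
After byte 2 (0x6C): reg=0x8D
After byte 3 (0xA3): reg=0xCA
After byte 4 (0xDE): reg=0x6C
After byte 5 (0x7A): reg=0x62

Answer: 0x62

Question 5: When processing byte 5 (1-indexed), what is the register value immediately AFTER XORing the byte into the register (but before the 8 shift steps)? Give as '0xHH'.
Register before byte 5: 0x6C
Byte 5: 0x7A
0x6C XOR 0x7A = 0x16

Answer: 0x16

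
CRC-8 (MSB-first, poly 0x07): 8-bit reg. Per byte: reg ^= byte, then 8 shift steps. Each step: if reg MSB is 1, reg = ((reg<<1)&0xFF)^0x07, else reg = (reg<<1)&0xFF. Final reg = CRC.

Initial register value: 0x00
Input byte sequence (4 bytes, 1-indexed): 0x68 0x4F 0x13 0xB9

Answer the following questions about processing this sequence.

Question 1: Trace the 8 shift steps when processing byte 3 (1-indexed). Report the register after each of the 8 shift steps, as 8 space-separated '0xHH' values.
After byte 1 (0x68): reg=0x1F
After byte 2 (0x4F): reg=0xB7
Register before byte 3: 0xB7
After XOR with byte 0x13: 0xA4

Answer: 0x4F 0x9E 0x3B 0x76 0xEC 0xDF 0xB9 0x75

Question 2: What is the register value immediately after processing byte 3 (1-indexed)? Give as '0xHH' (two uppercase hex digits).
Answer: 0x75

Derivation:
After byte 1 (0x68): reg=0x1F
After byte 2 (0x4F): reg=0xB7
After byte 3 (0x13): reg=0x75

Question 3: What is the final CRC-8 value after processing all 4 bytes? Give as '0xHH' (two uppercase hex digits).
Answer: 0x6A

Derivation:
After byte 1 (0x68): reg=0x1F
After byte 2 (0x4F): reg=0xB7
After byte 3 (0x13): reg=0x75
After byte 4 (0xB9): reg=0x6A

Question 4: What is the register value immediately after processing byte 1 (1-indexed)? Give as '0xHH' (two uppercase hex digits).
Answer: 0x1F

Derivation:
After byte 1 (0x68): reg=0x1F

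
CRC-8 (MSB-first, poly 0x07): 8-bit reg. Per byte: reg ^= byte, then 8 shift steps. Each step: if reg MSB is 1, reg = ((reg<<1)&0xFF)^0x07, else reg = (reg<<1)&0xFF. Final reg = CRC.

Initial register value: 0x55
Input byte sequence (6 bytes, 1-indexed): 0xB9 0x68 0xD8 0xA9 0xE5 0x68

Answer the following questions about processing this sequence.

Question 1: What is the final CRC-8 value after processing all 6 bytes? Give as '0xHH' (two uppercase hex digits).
Answer: 0xED

Derivation:
After byte 1 (0xB9): reg=0x8A
After byte 2 (0x68): reg=0xA0
After byte 3 (0xD8): reg=0x6F
After byte 4 (0xA9): reg=0x5C
After byte 5 (0xE5): reg=0x26
After byte 6 (0x68): reg=0xED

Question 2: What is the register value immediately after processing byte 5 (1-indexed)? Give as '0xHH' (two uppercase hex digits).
After byte 1 (0xB9): reg=0x8A
After byte 2 (0x68): reg=0xA0
After byte 3 (0xD8): reg=0x6F
After byte 4 (0xA9): reg=0x5C
After byte 5 (0xE5): reg=0x26

Answer: 0x26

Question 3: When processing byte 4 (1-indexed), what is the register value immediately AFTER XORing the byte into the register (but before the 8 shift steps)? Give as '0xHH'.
Register before byte 4: 0x6F
Byte 4: 0xA9
0x6F XOR 0xA9 = 0xC6

Answer: 0xC6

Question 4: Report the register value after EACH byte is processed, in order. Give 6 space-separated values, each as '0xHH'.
0x8A 0xA0 0x6F 0x5C 0x26 0xED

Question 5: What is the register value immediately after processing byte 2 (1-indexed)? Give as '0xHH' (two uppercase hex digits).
Answer: 0xA0

Derivation:
After byte 1 (0xB9): reg=0x8A
After byte 2 (0x68): reg=0xA0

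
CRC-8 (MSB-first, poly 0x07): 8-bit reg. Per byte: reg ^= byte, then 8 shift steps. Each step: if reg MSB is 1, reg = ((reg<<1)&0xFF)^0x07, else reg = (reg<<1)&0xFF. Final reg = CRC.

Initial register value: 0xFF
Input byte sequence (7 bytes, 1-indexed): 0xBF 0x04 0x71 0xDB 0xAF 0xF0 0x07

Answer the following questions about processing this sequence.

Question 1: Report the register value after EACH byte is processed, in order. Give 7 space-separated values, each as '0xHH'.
0xC7 0x47 0x82 0x88 0xF5 0x1B 0x54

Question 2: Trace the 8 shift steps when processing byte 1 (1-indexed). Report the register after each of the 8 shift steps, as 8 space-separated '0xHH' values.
Register before byte 1: 0xFF
After XOR with byte 0xBF: 0x40

Answer: 0x80 0x07 0x0E 0x1C 0x38 0x70 0xE0 0xC7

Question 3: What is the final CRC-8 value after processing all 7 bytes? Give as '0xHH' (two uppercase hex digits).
Answer: 0x54

Derivation:
After byte 1 (0xBF): reg=0xC7
After byte 2 (0x04): reg=0x47
After byte 3 (0x71): reg=0x82
After byte 4 (0xDB): reg=0x88
After byte 5 (0xAF): reg=0xF5
After byte 6 (0xF0): reg=0x1B
After byte 7 (0x07): reg=0x54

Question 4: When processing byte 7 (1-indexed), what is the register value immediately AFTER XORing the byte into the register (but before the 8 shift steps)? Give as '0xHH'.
Register before byte 7: 0x1B
Byte 7: 0x07
0x1B XOR 0x07 = 0x1C

Answer: 0x1C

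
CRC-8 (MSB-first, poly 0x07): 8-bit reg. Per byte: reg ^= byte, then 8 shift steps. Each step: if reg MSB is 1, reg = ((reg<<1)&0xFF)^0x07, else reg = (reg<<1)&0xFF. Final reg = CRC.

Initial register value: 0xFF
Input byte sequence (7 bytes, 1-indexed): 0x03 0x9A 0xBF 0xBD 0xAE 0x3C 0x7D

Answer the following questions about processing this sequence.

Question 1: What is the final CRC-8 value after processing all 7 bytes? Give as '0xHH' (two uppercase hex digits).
Answer: 0xCF

Derivation:
After byte 1 (0x03): reg=0xFA
After byte 2 (0x9A): reg=0x27
After byte 3 (0xBF): reg=0xC1
After byte 4 (0xBD): reg=0x73
After byte 5 (0xAE): reg=0x1D
After byte 6 (0x3C): reg=0xE7
After byte 7 (0x7D): reg=0xCF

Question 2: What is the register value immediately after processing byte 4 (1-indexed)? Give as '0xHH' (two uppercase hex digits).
Answer: 0x73

Derivation:
After byte 1 (0x03): reg=0xFA
After byte 2 (0x9A): reg=0x27
After byte 3 (0xBF): reg=0xC1
After byte 4 (0xBD): reg=0x73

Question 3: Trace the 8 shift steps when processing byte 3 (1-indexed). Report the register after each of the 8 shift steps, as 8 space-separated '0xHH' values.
After byte 1 (0x03): reg=0xFA
After byte 2 (0x9A): reg=0x27
Register before byte 3: 0x27
After XOR with byte 0xBF: 0x98

Answer: 0x37 0x6E 0xDC 0xBF 0x79 0xF2 0xE3 0xC1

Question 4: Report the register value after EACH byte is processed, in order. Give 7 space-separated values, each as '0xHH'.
0xFA 0x27 0xC1 0x73 0x1D 0xE7 0xCF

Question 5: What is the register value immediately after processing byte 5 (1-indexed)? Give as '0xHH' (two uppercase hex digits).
Answer: 0x1D

Derivation:
After byte 1 (0x03): reg=0xFA
After byte 2 (0x9A): reg=0x27
After byte 3 (0xBF): reg=0xC1
After byte 4 (0xBD): reg=0x73
After byte 5 (0xAE): reg=0x1D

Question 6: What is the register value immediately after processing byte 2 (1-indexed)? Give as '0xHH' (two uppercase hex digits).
Answer: 0x27

Derivation:
After byte 1 (0x03): reg=0xFA
After byte 2 (0x9A): reg=0x27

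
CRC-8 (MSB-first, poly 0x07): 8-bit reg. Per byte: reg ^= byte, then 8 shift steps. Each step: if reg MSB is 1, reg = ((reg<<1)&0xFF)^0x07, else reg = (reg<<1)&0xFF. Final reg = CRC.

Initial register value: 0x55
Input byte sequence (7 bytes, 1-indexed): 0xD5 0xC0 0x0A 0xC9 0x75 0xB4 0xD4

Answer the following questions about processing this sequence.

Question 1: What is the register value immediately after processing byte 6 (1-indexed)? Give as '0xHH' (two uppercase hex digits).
After byte 1 (0xD5): reg=0x89
After byte 2 (0xC0): reg=0xF8
After byte 3 (0x0A): reg=0xD0
After byte 4 (0xC9): reg=0x4F
After byte 5 (0x75): reg=0xA6
After byte 6 (0xB4): reg=0x7E

Answer: 0x7E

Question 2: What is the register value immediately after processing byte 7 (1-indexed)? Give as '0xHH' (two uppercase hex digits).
Answer: 0x5F

Derivation:
After byte 1 (0xD5): reg=0x89
After byte 2 (0xC0): reg=0xF8
After byte 3 (0x0A): reg=0xD0
After byte 4 (0xC9): reg=0x4F
After byte 5 (0x75): reg=0xA6
After byte 6 (0xB4): reg=0x7E
After byte 7 (0xD4): reg=0x5F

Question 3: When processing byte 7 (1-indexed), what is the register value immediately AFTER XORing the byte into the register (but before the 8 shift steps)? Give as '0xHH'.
Register before byte 7: 0x7E
Byte 7: 0xD4
0x7E XOR 0xD4 = 0xAA

Answer: 0xAA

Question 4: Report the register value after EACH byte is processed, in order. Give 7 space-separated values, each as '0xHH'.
0x89 0xF8 0xD0 0x4F 0xA6 0x7E 0x5F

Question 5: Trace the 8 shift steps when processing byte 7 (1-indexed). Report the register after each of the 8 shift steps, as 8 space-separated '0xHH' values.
Answer: 0x53 0xA6 0x4B 0x96 0x2B 0x56 0xAC 0x5F

Derivation:
After byte 1 (0xD5): reg=0x89
After byte 2 (0xC0): reg=0xF8
After byte 3 (0x0A): reg=0xD0
After byte 4 (0xC9): reg=0x4F
After byte 5 (0x75): reg=0xA6
After byte 6 (0xB4): reg=0x7E
Register before byte 7: 0x7E
After XOR with byte 0xD4: 0xAA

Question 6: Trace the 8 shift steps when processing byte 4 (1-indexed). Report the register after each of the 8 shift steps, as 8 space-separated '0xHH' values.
After byte 1 (0xD5): reg=0x89
After byte 2 (0xC0): reg=0xF8
After byte 3 (0x0A): reg=0xD0
Register before byte 4: 0xD0
After XOR with byte 0xC9: 0x19

Answer: 0x32 0x64 0xC8 0x97 0x29 0x52 0xA4 0x4F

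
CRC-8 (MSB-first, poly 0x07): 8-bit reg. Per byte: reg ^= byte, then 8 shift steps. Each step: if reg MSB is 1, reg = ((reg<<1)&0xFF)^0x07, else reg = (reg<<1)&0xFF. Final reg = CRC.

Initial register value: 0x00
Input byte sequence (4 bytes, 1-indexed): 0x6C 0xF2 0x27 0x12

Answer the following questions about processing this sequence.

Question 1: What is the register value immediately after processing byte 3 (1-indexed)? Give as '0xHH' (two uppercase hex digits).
Answer: 0xF4

Derivation:
After byte 1 (0x6C): reg=0x03
After byte 2 (0xF2): reg=0xD9
After byte 3 (0x27): reg=0xF4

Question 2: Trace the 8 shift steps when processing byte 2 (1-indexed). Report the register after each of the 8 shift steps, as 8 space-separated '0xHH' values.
After byte 1 (0x6C): reg=0x03
Register before byte 2: 0x03
After XOR with byte 0xF2: 0xF1

Answer: 0xE5 0xCD 0x9D 0x3D 0x7A 0xF4 0xEF 0xD9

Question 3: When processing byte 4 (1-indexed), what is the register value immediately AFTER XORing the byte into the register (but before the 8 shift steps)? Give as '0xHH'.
Answer: 0xE6

Derivation:
Register before byte 4: 0xF4
Byte 4: 0x12
0xF4 XOR 0x12 = 0xE6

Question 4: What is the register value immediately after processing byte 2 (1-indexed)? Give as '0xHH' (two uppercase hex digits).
Answer: 0xD9

Derivation:
After byte 1 (0x6C): reg=0x03
After byte 2 (0xF2): reg=0xD9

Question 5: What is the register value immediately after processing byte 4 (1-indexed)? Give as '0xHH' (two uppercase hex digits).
After byte 1 (0x6C): reg=0x03
After byte 2 (0xF2): reg=0xD9
After byte 3 (0x27): reg=0xF4
After byte 4 (0x12): reg=0xBC

Answer: 0xBC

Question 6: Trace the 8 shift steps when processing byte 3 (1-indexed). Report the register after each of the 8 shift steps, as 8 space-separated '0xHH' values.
Answer: 0xFB 0xF1 0xE5 0xCD 0x9D 0x3D 0x7A 0xF4

Derivation:
After byte 1 (0x6C): reg=0x03
After byte 2 (0xF2): reg=0xD9
Register before byte 3: 0xD9
After XOR with byte 0x27: 0xFE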